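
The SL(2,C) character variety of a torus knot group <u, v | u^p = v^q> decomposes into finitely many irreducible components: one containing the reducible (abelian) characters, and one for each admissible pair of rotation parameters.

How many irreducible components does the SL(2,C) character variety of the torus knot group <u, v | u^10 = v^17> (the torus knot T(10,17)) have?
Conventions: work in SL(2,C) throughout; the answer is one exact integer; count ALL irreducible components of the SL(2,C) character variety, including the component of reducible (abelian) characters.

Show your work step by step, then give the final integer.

73

For T(10,17): irreducibility forces the central element u^10 = v^17 to one of +I, -I.
On an irreducible component, tr(u) is locked at 2*cos(pi*alpha/10) for some alpha in 1..9, and tr(v) at 2*cos(pi*beta/17) for some beta in 1..16.
The two central values (-1)^alpha I and (-1)^beta I must be the same matrix, so alpha and beta share a parity.
Counting: 5 odd alphas x 8 odd betas + 4 even alphas x 8 even betas = 40 + 32 = 72.
That is 72 components of irreducible characters, and with the reducible (abelian) component the total is 73.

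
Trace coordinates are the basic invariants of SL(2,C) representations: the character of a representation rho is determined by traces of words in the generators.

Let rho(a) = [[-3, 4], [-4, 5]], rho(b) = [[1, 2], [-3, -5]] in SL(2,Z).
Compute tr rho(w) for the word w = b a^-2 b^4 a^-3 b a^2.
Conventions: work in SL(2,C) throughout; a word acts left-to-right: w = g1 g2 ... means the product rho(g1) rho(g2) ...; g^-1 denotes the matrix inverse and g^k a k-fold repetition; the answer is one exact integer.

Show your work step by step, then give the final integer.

rho(b) = [[1, 2], [-3, -5]]
... * rho(a^-1) = [[5, -4], [4, -3]]  ->  [[13, -10], [-35, 27]]
... * rho(a^-1) = [[5, -4], [4, -3]]  ->  [[25, -22], [-67, 59]]
... * rho(b) = [[1, 2], [-3, -5]]  ->  [[91, 160], [-244, -429]]
... * rho(b) = [[1, 2], [-3, -5]]  ->  [[-389, -618], [1043, 1657]]
... * rho(b) = [[1, 2], [-3, -5]]  ->  [[1465, 2312], [-3928, -6199]]
... * rho(b) = [[1, 2], [-3, -5]]  ->  [[-5471, -8630], [14669, 23139]]
... * rho(a^-1) = [[5, -4], [4, -3]]  ->  [[-61875, 47774], [165901, -128093]]
... * rho(a^-1) = [[5, -4], [4, -3]]  ->  [[-118279, 104178], [317133, -279325]]
... * rho(a^-1) = [[5, -4], [4, -3]]  ->  [[-174683, 160582], [468365, -430557]]
... * rho(b) = [[1, 2], [-3, -5]]  ->  [[-656429, -1152276], [1760036, 3089515]]
... * rho(a) = [[-3, 4], [-4, 5]]  ->  [[6578391, -8387096], [-17638168, 22487719]]
... * rho(a) = [[-3, 4], [-4, 5]]  ->  [[13813211, -15621916], [-37036372, 41885923]]
tr = 13813211 + 41885923 = 55699134

55699134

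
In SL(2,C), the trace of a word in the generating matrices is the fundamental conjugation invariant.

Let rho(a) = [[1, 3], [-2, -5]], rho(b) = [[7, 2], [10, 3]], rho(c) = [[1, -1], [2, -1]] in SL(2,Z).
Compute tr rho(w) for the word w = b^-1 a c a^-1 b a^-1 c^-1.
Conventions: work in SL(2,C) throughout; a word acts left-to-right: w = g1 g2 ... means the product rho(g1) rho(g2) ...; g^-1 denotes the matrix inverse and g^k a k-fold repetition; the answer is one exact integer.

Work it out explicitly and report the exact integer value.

-121412

rho(b^-1) = [[3, -2], [-10, 7]]
... * rho(a) = [[1, 3], [-2, -5]]  ->  [[7, 19], [-24, -65]]
... * rho(c) = [[1, -1], [2, -1]]  ->  [[45, -26], [-154, 89]]
... * rho(a^-1) = [[-5, -3], [2, 1]]  ->  [[-277, -161], [948, 551]]
... * rho(b) = [[7, 2], [10, 3]]  ->  [[-3549, -1037], [12146, 3549]]
... * rho(a^-1) = [[-5, -3], [2, 1]]  ->  [[15671, 9610], [-53632, -32889]]
... * rho(c^-1) = [[-1, 1], [-2, 1]]  ->  [[-34891, 25281], [119410, -86521]]
tr = -34891 + -86521 = -121412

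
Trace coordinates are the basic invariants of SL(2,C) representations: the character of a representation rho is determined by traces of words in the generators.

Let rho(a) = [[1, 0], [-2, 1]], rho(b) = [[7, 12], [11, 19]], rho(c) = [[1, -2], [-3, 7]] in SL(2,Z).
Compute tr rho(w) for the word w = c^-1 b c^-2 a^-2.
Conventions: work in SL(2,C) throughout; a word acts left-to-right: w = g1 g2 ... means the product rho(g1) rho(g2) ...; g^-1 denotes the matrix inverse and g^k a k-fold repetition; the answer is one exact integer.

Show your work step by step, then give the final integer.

15690

rho(c^-1) = [[7, 2], [3, 1]]
... * rho(b) = [[7, 12], [11, 19]]  ->  [[71, 122], [32, 55]]
... * rho(c^-1) = [[7, 2], [3, 1]]  ->  [[863, 264], [389, 119]]
... * rho(c^-1) = [[7, 2], [3, 1]]  ->  [[6833, 1990], [3080, 897]]
... * rho(a^-1) = [[1, 0], [2, 1]]  ->  [[10813, 1990], [4874, 897]]
... * rho(a^-1) = [[1, 0], [2, 1]]  ->  [[14793, 1990], [6668, 897]]
tr = 14793 + 897 = 15690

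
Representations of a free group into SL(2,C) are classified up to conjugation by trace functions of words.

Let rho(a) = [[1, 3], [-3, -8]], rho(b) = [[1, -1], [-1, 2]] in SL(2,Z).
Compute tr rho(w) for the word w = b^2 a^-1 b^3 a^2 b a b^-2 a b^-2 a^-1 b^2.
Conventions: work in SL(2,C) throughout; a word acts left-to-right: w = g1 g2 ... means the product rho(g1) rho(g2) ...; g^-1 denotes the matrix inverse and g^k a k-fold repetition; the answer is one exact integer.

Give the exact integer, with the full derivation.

rho(b) = [[1, -1], [-1, 2]]
... * rho(b) = [[1, -1], [-1, 2]]  ->  [[2, -3], [-3, 5]]
... * rho(a^-1) = [[-8, -3], [3, 1]]  ->  [[-25, -9], [39, 14]]
... * rho(b) = [[1, -1], [-1, 2]]  ->  [[-16, 7], [25, -11]]
... * rho(b) = [[1, -1], [-1, 2]]  ->  [[-23, 30], [36, -47]]
... * rho(b) = [[1, -1], [-1, 2]]  ->  [[-53, 83], [83, -130]]
... * rho(a) = [[1, 3], [-3, -8]]  ->  [[-302, -823], [473, 1289]]
... * rho(a) = [[1, 3], [-3, -8]]  ->  [[2167, 5678], [-3394, -8893]]
... * rho(b) = [[1, -1], [-1, 2]]  ->  [[-3511, 9189], [5499, -14392]]
... * rho(a) = [[1, 3], [-3, -8]]  ->  [[-31078, -84045], [48675, 131633]]
... * rho(b^-1) = [[2, 1], [1, 1]]  ->  [[-146201, -115123], [228983, 180308]]
... * rho(b^-1) = [[2, 1], [1, 1]]  ->  [[-407525, -261324], [638274, 409291]]
... * rho(a) = [[1, 3], [-3, -8]]  ->  [[376447, 868017], [-589599, -1359506]]
... * rho(b^-1) = [[2, 1], [1, 1]]  ->  [[1620911, 1244464], [-2538704, -1949105]]
... * rho(b^-1) = [[2, 1], [1, 1]]  ->  [[4486286, 2865375], [-7026513, -4487809]]
... * rho(a^-1) = [[-8, -3], [3, 1]]  ->  [[-27294163, -10593483], [42748677, 16591730]]
... * rho(b) = [[1, -1], [-1, 2]]  ->  [[-16700680, 6107197], [26156947, -9565217]]
... * rho(b) = [[1, -1], [-1, 2]]  ->  [[-22807877, 28915074], [35722164, -45287381]]
tr = -22807877 + -45287381 = -68095258

-68095258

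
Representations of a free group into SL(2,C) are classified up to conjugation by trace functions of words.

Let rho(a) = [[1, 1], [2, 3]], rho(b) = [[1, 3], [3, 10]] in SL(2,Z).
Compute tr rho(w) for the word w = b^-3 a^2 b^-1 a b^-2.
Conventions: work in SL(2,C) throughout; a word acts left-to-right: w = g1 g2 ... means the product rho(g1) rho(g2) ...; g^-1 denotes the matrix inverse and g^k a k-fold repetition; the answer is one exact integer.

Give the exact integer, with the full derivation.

rho(b^-1) = [[10, -3], [-3, 1]]
... * rho(b^-1) = [[10, -3], [-3, 1]]  ->  [[109, -33], [-33, 10]]
... * rho(b^-1) = [[10, -3], [-3, 1]]  ->  [[1189, -360], [-360, 109]]
... * rho(a) = [[1, 1], [2, 3]]  ->  [[469, 109], [-142, -33]]
... * rho(a) = [[1, 1], [2, 3]]  ->  [[687, 796], [-208, -241]]
... * rho(b^-1) = [[10, -3], [-3, 1]]  ->  [[4482, -1265], [-1357, 383]]
... * rho(a) = [[1, 1], [2, 3]]  ->  [[1952, 687], [-591, -208]]
... * rho(b^-1) = [[10, -3], [-3, 1]]  ->  [[17459, -5169], [-5286, 1565]]
... * rho(b^-1) = [[10, -3], [-3, 1]]  ->  [[190097, -57546], [-57555, 17423]]
tr = 190097 + 17423 = 207520

207520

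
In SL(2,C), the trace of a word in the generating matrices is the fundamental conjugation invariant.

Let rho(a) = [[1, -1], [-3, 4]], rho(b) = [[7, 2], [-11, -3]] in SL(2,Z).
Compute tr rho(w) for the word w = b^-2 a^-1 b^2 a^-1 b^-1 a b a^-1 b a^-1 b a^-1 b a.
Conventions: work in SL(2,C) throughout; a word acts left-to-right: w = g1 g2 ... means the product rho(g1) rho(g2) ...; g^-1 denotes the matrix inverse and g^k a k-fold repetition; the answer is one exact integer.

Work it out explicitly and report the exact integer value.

168139640

rho(b^-1) = [[-3, -2], [11, 7]]
... * rho(b^-1) = [[-3, -2], [11, 7]]  ->  [[-13, -8], [44, 27]]
... * rho(a^-1) = [[4, 1], [3, 1]]  ->  [[-76, -21], [257, 71]]
... * rho(b) = [[7, 2], [-11, -3]]  ->  [[-301, -89], [1018, 301]]
... * rho(b) = [[7, 2], [-11, -3]]  ->  [[-1128, -335], [3815, 1133]]
... * rho(a^-1) = [[4, 1], [3, 1]]  ->  [[-5517, -1463], [18659, 4948]]
... * rho(b^-1) = [[-3, -2], [11, 7]]  ->  [[458, 793], [-1549, -2682]]
... * rho(a) = [[1, -1], [-3, 4]]  ->  [[-1921, 2714], [6497, -9179]]
... * rho(b) = [[7, 2], [-11, -3]]  ->  [[-43301, -11984], [146448, 40531]]
... * rho(a^-1) = [[4, 1], [3, 1]]  ->  [[-209156, -55285], [707385, 186979]]
... * rho(b) = [[7, 2], [-11, -3]]  ->  [[-855957, -252457], [2894926, 853833]]
... * rho(a^-1) = [[4, 1], [3, 1]]  ->  [[-4181199, -1108414], [14141203, 3748759]]
... * rho(b) = [[7, 2], [-11, -3]]  ->  [[-17075839, -5037156], [57752072, 17036129]]
... * rho(a^-1) = [[4, 1], [3, 1]]  ->  [[-83414824, -22112995], [282116675, 74788201]]
... * rho(b) = [[7, 2], [-11, -3]]  ->  [[-340660823, -100490663], [1152146514, 339868747]]
... * rho(a) = [[1, -1], [-3, 4]]  ->  [[-39188834, -61301829], [132540273, 207328474]]
tr = -39188834 + 207328474 = 168139640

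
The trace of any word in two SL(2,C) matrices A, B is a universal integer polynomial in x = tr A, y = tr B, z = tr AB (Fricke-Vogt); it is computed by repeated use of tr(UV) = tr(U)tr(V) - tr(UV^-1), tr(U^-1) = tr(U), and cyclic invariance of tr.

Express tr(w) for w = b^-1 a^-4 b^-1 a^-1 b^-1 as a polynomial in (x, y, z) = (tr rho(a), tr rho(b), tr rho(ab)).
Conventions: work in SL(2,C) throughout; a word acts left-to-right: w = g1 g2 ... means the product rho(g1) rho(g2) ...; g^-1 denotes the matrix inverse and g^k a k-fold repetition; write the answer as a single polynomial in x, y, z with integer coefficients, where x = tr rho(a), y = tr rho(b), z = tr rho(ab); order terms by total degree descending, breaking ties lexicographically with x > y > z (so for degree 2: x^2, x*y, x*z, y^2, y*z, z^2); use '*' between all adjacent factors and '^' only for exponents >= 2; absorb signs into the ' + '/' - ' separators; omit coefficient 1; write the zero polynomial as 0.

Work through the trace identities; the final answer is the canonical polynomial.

x^3*y*z^2 - x^4*z - x^2*y^2*z - 2*x*y*z^2 + 3*x^2*z + y^2*z + x*y - z

tr(b^-1) = tr(b) = y
tr(b^-1 a) = tr(a)*tr(b) - tr(a b)   [inverse elimination on b] = x*y - z
reduce: tr(a^-1 b^-1) = tr(b^-1)*tr(a) - tr(b^-1 a)   [inverse elimination on a] = z
reduce: tr(b^-1 a^-2) = tr(a^-1 b^-1)*tr(a) - tr(a^-1 b^-1 a)   [inverse elimination on a] = x*z - y
tr(b^-1 a^-3) = tr(b^-1 a^-2)*tr(a) - tr(b^-1 a^-1)   [inverse elimination on a] = x^2*z - x*y - z
tr(a^-4 b^-1) = tr(b^-1 a^-3)*tr(a) - tr(b^-1 a^-2)   [inverse elimination on a] = x^3*z - x^2*y - 2*x*z + y
tr(b^-1 a^-5) = tr(a^-4 b^-1)*tr(a) - tr(a^-4 b^-1 a)   [inverse elimination on a] = x^4*z - x^3*y - 3*x^2*z + 2*x*y + z
tr(a^-2) = tr(a^-1)*tr(a) - tr(1)   [inverse elimination on a] = x^2 - 2
reduce: tr(a^-3) = tr(a^-2)*tr(a) - tr(a^-1)   [inverse elimination on a] = x^3 - 3*x
tr(a^-4) = tr(a^-3)*tr(a) - tr(a^-2)   [inverse elimination on a] = x^4 - 4*x^2 + 2
so tr(a^-5) = tr(a^-4)*tr(a) - tr(a^-3)   [inverse elimination on a] = x^5 - 5*x^3 + 5*x
tr(a^-1 b^-2 a^-4) = tr(b^-1 a^-5)*tr(b) - tr(b^-1 a^-5 b)   [inverse elimination on b] = x^4*y*z - x^5 - x^3*y^2 - 3*x^2*y*z + 5*x^3 + 2*x*y^2 + y*z - 5*x
so tr(b a b) = tr(b)*tr(a b) - tr(a)   [square of b] = y*z - x
tr(b a b a) = tr(b a)*tr(b a) - tr(1)   [split at a repeated b] = z^2 - 2
reduce: tr(a^-1 b a b) = tr(b a b)*tr(a) - tr(b a b a)   [inverse elimination on a] = x*y*z - x^2 - z^2 + 2
reduce: tr(b^-1 a^-1 b a) = tr(a^-1 b a)*tr(b) - tr(a^-1 b a b)   [inverse elimination on b] = -x*y*z + x^2 + y^2 + z^2 - 2
so tr(a^-1 b a b^-2) = tr(b^-1 a^-1 b a)*tr(b) - tr(b^-1 a^-1 b a b)   [inverse elimination on b] = -x*y^2*z + x^2*y + y^3 + y*z^2 - 3*y
tr(a^-1 b a b^-2 a^-1) = tr(a^-1 b a b^-2)*tr(a) - tr(a^-1 b a b^-2 a)   [inverse elimination on a] = -x^2*y^2*z + x^3*y + x*y^3 + x*y*z^2 - 4*x*y + z
tr(b^-2 a^-3 b a) = tr(a^-1 b a b^-2 a^-1)*tr(a) - tr(a^-1 b a b^-2)   [inverse elimination on a] = -x^3*y^2*z + x^4*y + x^2*y^3 + x^2*y*z^2 + x*y^2*z - 5*x^2*y - y^3 - y*z^2 + x*z + 3*y
tr(b a^-1 b^-2 a^-3) = tr(b^-2 a^-3 b)*tr(a) - tr(b^-2 a^-3 b a)   [inverse elimination on a] = x^3*y^2*z - x^4*y - x^2*y^3 - x^2*y*z^2 + x^3*z - x*y^2*z + 4*x^2*y + y^3 + y*z^2 - 2*x*z - 3*y
tr(b^-1 a^-1 b a^-1) = tr(b^-1 a^-1 b)*tr(a) - tr(b^-1 a^-1 b a)   [inverse elimination on a] = x*y*z - y^2 - z^2 + 2
so tr(a^-1 b a^-1) = tr(b a^-1)*tr(a) - tr(b)   [inverse elimination on a] = x^2*y - x*z - y
reduce: tr(b a^-1 b^-2 a^-1) = tr(b^-1 a^-1 b a^-1)*tr(b) - tr(b^-1 a^-1 b a^-1 b)   [inverse elimination on b] = x*y^2*z - x^2*y - y^3 - y*z^2 + x*z + 3*y
tr(b a^-1 b^-2 a^-2) = tr(b a^-1 b^-2 a^-1)*tr(a) - tr(b a^-1 b^-2)   [inverse elimination on a] = x^2*y^2*z - x^3*y - x*y^3 - x*y*z^2 + x^2*z + 3*x*y - z
tr(a^-1 b^-2 a^-4 b) = tr(b a^-1 b^-2 a^-3)*tr(a) - tr(b a^-1 b^-2 a^-2)   [inverse elimination on a] = x^4*y^2*z - x^5*y - x^3*y^3 - x^3*y*z^2 + x^4*z - 2*x^2*y^2*z + 5*x^3*y + 2*x*y^3 + 2*x*y*z^2 - 3*x^2*z - 6*x*y + z
tr(b^-1 a^-4 b^-1 a^-1 b^-1) = tr(a^-1 b^-2 a^-4)*tr(b) - tr(a^-1 b^-2 a^-4 b)   [inverse elimination on b] = x^3*y*z^2 - x^4*z - x^2*y^2*z - 2*x*y*z^2 + 3*x^2*z + y^2*z + x*y - z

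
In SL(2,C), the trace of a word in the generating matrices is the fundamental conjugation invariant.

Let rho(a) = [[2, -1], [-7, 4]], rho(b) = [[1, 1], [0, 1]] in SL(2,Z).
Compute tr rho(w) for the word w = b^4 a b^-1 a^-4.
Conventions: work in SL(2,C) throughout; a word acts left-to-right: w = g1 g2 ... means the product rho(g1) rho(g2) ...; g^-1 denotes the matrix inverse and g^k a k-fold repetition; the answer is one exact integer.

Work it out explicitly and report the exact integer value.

rho(b) = [[1, 1], [0, 1]]
... * rho(b) = [[1, 1], [0, 1]]  ->  [[1, 2], [0, 1]]
... * rho(b) = [[1, 1], [0, 1]]  ->  [[1, 3], [0, 1]]
... * rho(b) = [[1, 1], [0, 1]]  ->  [[1, 4], [0, 1]]
... * rho(a) = [[2, -1], [-7, 4]]  ->  [[-26, 15], [-7, 4]]
... * rho(b^-1) = [[1, -1], [0, 1]]  ->  [[-26, 41], [-7, 11]]
... * rho(a^-1) = [[4, 1], [7, 2]]  ->  [[183, 56], [49, 15]]
... * rho(a^-1) = [[4, 1], [7, 2]]  ->  [[1124, 295], [301, 79]]
... * rho(a^-1) = [[4, 1], [7, 2]]  ->  [[6561, 1714], [1757, 459]]
... * rho(a^-1) = [[4, 1], [7, 2]]  ->  [[38242, 9989], [10241, 2675]]
tr = 38242 + 2675 = 40917

40917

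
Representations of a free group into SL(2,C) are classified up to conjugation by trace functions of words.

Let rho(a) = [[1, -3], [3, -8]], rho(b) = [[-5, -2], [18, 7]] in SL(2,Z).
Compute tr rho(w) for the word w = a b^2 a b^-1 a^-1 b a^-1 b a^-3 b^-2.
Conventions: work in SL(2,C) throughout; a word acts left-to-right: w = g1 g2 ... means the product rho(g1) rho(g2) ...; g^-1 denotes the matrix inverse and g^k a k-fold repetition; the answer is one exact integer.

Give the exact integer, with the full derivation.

rho(a) = [[1, -3], [3, -8]]
... * rho(b) = [[-5, -2], [18, 7]]  ->  [[-59, -23], [-159, -62]]
... * rho(b) = [[-5, -2], [18, 7]]  ->  [[-119, -43], [-321, -116]]
... * rho(a) = [[1, -3], [3, -8]]  ->  [[-248, 701], [-669, 1891]]
... * rho(b^-1) = [[7, 2], [-18, -5]]  ->  [[-14354, -4001], [-38721, -10793]]
... * rho(a^-1) = [[-8, 3], [-3, 1]]  ->  [[126835, -47063], [342147, -126956]]
... * rho(b) = [[-5, -2], [18, 7]]  ->  [[-1481309, -583111], [-3995943, -1572986]]
... * rho(a^-1) = [[-8, 3], [-3, 1]]  ->  [[13599805, -5027038], [36686502, -13560815]]
... * rho(b) = [[-5, -2], [18, 7]]  ->  [[-158485709, -62388876], [-427527180, -168298709]]
... * rho(a^-1) = [[-8, 3], [-3, 1]]  ->  [[1455052300, -537846003], [3925113567, -1450880249]]
... * rho(a^-1) = [[-8, 3], [-3, 1]]  ->  [[-10026880391, 3827310897], [-27048267789, 10324460452]]
... * rho(a^-1) = [[-8, 3], [-3, 1]]  ->  [[68733110437, -26253330276], [185412760956, -70820342915]]
... * rho(b^-1) = [[7, 2], [-18, -5]]  ->  [[953691718027, 268732872254], [2572655499162, 724927236487]]
... * rho(b^-1) = [[7, 2], [-18, -5]]  ->  [[1838650325617, 563719074784], [4959898237368, 1520674815889]]
tr = 1838650325617 + 1520674815889 = 3359325141506

3359325141506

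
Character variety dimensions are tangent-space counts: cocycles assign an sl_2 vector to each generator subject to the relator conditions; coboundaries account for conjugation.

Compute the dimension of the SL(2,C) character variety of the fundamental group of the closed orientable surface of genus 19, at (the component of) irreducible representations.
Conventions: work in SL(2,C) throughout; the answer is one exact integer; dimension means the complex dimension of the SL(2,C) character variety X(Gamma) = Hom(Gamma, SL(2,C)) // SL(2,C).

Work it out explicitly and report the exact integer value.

Gamma = pi_1(Sigma_19) = < a_1, b_1, ..., a_19, b_19 | prod [a_i, b_i] > has 2g = 38 generators and 1 relator.
A cocycle assigns one sl_2 vector per generator subject to the relator condition d_2(z) = 0: dim of the unconstrained space is 3*2g = 114.
H^2 = coker(d_2) is dual to H^0 = 0 at irreducible rho (Poincare duality), so d_2 is onto: dim Z^1 = 111.
dim B^1 = 3 (coboundaries, injective at irreducible rho).
dim H^1 = 111 - 3 = 108 = dim X.

108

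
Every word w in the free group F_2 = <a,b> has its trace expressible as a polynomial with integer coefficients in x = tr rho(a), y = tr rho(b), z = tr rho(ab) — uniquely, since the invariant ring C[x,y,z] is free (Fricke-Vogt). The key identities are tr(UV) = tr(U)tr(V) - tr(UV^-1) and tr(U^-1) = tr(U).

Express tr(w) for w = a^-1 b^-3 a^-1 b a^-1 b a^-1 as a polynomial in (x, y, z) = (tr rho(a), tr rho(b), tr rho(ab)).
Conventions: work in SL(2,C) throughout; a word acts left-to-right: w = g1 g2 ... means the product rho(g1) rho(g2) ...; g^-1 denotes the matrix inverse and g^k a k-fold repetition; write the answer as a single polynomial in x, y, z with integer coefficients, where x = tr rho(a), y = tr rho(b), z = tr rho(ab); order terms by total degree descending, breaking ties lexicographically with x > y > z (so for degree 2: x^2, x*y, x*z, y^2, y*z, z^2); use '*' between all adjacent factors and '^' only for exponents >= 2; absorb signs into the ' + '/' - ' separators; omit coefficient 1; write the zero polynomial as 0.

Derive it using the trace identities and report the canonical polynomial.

x^3*y^4*z - x^4*y^3 - x^2*y^5 - 2*x^2*y^3*z^2 + x^3*y^2*z + x*y^4*z + x*y^2*z^3 + 4*x^2*y^3 + x^2*y*z^2 - 6*x*y^2*z - x*z^3 + y^3 + y*z^2 + 2*x*z - 3*y

next, tr(b a^-1) = tr(b) tr(a) - tr(b a) = x*y - z
tr(b a^-2) = tr(b a^-1) tr(a) - tr(b) = x^2*y - x*z - y
tr(b^2 a) = tr(b) tr(a b) - tr(a) = y*z - x
tr(b^2) = tr(b) tr(b) - tr(1) = y^2 - 2
tr(a b^2 a) = tr(a) tr(b^2 a) - tr(b^2) = x*y*z - x^2 - y^2 + 2
next, tr(a b a b) = tr(b a) tr(b a) - tr(1)   [split at repeated b] = z^2 - 2
tr(a b a) = tr(a) tr(b a) - tr(b) = x*z - y
and tr(a b^2 a b) = tr(b) tr(a b a b) - tr(a b a) = y*z^2 - x*z - y
next, tr(b^-1 a b^2 a) = tr(a b^2 a) tr(b) - tr(a b^2 a b) = x*y^2*z - x^2*y - y^3 - y*z^2 + x*z + 3*y
tr(b^-1 a b^2 a^-1) = tr(b^-1 a b^2) tr(a) - tr(b^-1 a b^2 a) = -x*y^2*z + x^2*y + y^3 + y*z^2 - 3*y
next, tr(b^2 a^-2 b^-1 a) = tr(b^-1 a b^2 a^-1) tr(a) - tr(b^-1 a b^2) = -x^2*y^2*z + x^3*y + x*y^3 + x*y*z^2 - 3*x*y - z
tr(b^-1 a^-1 b^2 a^-2) = tr(b^2 a^-2 b^-1) tr(a) - tr(b^2 a^-2 b^-1 a) = x^2*y^2*z - x*y^3 - x*y*z^2 - x^2*z + 2*x*y + z
tr(b^2 a^-1) = tr(b^2) tr(a) - tr(b^2 a) = x*y^2 - y*z - x
next, tr(a^-2 b^2) = tr(b^2 a^-1) tr(a) - tr(b^2) = x^2*y^2 - x*y*z - x^2 - y^2 + 2
tr(a^-1 b^2 a^-2) = tr(a^-2 b^2) tr(a) - tr(a^-2 b^2 a) = x^3*y^2 - x^2*y*z - x^3 - 2*x*y^2 + y*z + 3*x
tr(b^-2 a^-1 b^2 a^-2) = tr(b^-1 a^-1 b^2 a^-2) tr(b) - tr(b^-1 a^-1 b^2 a^-2 b) = x^2*y^3*z - x^3*y^2 - x*y^4 - x*y^2*z^2 + x^3 + 4*x*y^2 - 3*x
tr(b a^-2 b^-3 a^-1 b) = tr(b^-2 a^-1 b^2 a^-2) tr(b) - tr(b^-2 a^-1 b^2 a^-2 b) = x^2*y^4*z - x^3*y^3 - x*y^5 - x*y^3*z^2 - x^2*y^2*z + x^3*y + 5*x*y^3 + x*y*z^2 + x^2*z - 5*x*y - z
tr(b a b a^-1) = tr(b a b) tr(a) - tr(b a b a) = x*y*z - x^2 - z^2 + 2
tr(a^-2 b a b) = tr(b a b a^-1) tr(a) - tr(b a b) = x^2*y*z - x^3 - x*z^2 - y*z + 3*x
next, tr(a^-1 b a b a^-2) = tr(a^-2 b a b) tr(a) - tr(a^-2 b a b a) = x^3*y*z - x^4 - x^2*z^2 - 2*x*y*z + 4*x^2 + z^2 - 2
and tr(b^2 a b) = tr(b) tr(a b^2) - tr(a b) = y^2*z - x*y - z
and tr(b a b a^-1 b) = tr(b^2 a b) tr(a) - tr(b^2 a b a) = x*y^2*z - x^2*y - y*z^2 + y
tr(b a b a b a) = tr(b a b a) tr(b a) - tr(a b)   [split at repeated b] = z^3 - 3*z
tr(b a b a^-1 b a) = tr(b a b a b) tr(a) - tr(b a b a b a) = x*y*z^2 - x^2*z - z^3 - x*y + 3*z
next, tr(b a^-1 b a b a^-1) = tr(b a b a^-1 b) tr(a) - tr(b a b a^-1 b a) = x^2*y^2*z - x^3*y - 2*x*y*z^2 + x^2*z + z^3 + 2*x*y - 3*z
next, tr(b a^-1 b a b) = tr(b a b^2) tr(a) - tr(b a b^2 a) = x*y^2*z - x^2*y - y*z^2 + y
tr(a^-1 b a b a^-2 b) = tr(b a^-1 b a b a^-1) tr(a) - tr(b a^-1 b a b) = x^3*y^2*z - x^4*y - 2*x^2*y*z^2 + x^3*z - x*y^2*z + x*z^3 + 3*x^2*y + y*z^2 - 3*x*z - y
tr(a^-1 b a b a^-2 b^-1) = tr(a^-1 b a b a^-2) tr(b) - tr(a^-1 b a b a^-2 b) = x^2*y*z^2 - x^3*z - x*y^2*z - x*z^3 + x^2*y + 3*x*z - y
and tr(a^-1 b a b a^-2 b^-2) = tr(a^-1 b a b a^-2 b^-1) tr(b) - tr(a^-1 b a b a^-2) = x^2*y^2*z^2 - 2*x^3*y*z - x*y^3*z - x*y*z^3 + x^4 + x^2*y^2 + x^2*z^2 + 5*x*y*z - 4*x^2 - y^2 - z^2 + 2
next, tr(b a^-2 b^-3 a^-1 b a) = tr(a^-1 b a b a^-2 b^-2) tr(b) - tr(a^-1 b a b a^-2 b^-1) = x^2*y^3*z^2 - 2*x^3*y^2*z - x*y^4*z - x*y^2*z^3 + x^4*y + x^2*y^3 + x^3*z + 6*x*y^2*z + x*z^3 - 5*x^2*y - y^3 - y*z^2 - 3*x*z + 3*y
tr(a^-1 b^-3 a^-1 b a^-1 b a^-1) = tr(b a^-2 b^-3 a^-1 b) tr(a) - tr(b a^-2 b^-3 a^-1 b a) = x^3*y^4*z - x^4*y^3 - x^2*y^5 - 2*x^2*y^3*z^2 + x^3*y^2*z + x*y^4*z + x*y^2*z^3 + 4*x^2*y^3 + x^2*y*z^2 - 6*x*y^2*z - x*z^3 + y^3 + y*z^2 + 2*x*z - 3*y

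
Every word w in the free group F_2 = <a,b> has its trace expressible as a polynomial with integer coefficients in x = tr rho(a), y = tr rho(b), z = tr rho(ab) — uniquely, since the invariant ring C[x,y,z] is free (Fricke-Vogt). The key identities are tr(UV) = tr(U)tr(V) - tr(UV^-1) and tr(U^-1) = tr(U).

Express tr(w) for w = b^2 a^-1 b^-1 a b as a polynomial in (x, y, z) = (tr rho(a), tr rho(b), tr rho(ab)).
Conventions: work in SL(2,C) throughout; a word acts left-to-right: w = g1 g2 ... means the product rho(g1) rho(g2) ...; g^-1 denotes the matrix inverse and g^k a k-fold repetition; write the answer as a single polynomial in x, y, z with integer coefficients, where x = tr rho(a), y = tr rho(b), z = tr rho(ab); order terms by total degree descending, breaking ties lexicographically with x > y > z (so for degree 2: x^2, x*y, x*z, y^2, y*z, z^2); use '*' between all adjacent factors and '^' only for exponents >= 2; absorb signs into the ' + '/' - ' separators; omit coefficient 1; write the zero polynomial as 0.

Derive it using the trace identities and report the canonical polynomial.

-x*y^3*z + x^2*y^2 + y^4 + y^2*z^2 + x*y*z - x^2 - 4*y^2 - z^2 + 2

tr(b^2) = tr(b) tr(b) - tr(1)   [square of b] = y^2 - 2
tr(b^3) = tr(b) tr(b^2) - tr(b)   [square of b] = y^3 - 3*y
tr(b a b) = tr(b) tr(a b) - tr(a)   [square of b] = y*z - x
tr(b a b^2) = tr(b) tr(b a b) - tr(b a)   [square of b] = y^2*z - x*y - z
tr(b a b^3) = tr(b) tr(b a b^2) - tr(b a b)   [square of b] = y^3*z - x*y^2 - 2*y*z + x
tr(a b a b) = tr(b a) tr(b a) - tr(1)   [split at a repeated b] = z^2 - 2
tr(a b a) = tr(a) tr(b a) - tr(b)   [square of a] = x*z - y
tr(b a b a b) = tr(b) tr(a b a b) - tr(a b a)   [square of b] = y*z^2 - x*z - y
tr(b a b^3 a) = tr(b) tr(b a b a b) - tr(b a b a)   [square of b] = y^2*z^2 - x*y*z - y^2 - z^2 + 2
tr(a b^3 a^-1 b) = tr(b a b^3) tr(a) - tr(b a b^3 a)   [inverse elimination on a] = x*y^3*z - x^2*y^2 - y^2*z^2 - x*y*z + x^2 + y^2 + z^2 - 2
tr(b^2 a^-1 b^-1 a b) = tr(a b^3 a^-1) tr(b) - tr(a b^3 a^-1 b)   [inverse elimination on b] = -x*y^3*z + x^2*y^2 + y^4 + y^2*z^2 + x*y*z - x^2 - 4*y^2 - z^2 + 2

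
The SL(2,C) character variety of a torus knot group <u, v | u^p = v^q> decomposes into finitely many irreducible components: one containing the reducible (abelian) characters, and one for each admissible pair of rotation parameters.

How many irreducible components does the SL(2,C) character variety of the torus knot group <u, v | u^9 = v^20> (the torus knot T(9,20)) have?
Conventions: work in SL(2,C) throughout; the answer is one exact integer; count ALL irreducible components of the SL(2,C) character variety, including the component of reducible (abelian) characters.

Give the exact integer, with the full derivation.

For T(9,20): irreducibility forces the central element u^9 = v^20 to one of +I, -I.
So on each irreducible component the traces are pinned: tr(u) = 2*cos(pi*alpha/9) with 1 <= alpha <= 8, tr(v) = 2*cos(pi*beta/20) with 1 <= beta <= 19.
Consistency of u^9 = (-1)^alpha I with v^20 = (-1)^beta I forces alpha = beta (mod 2).
Enumerate parity-matched pairs: 4*10 odd-odd plus 4*9 even-even gives 76.
That is 76 components of irreducible characters, and with the reducible (abelian) component the total is 77.

77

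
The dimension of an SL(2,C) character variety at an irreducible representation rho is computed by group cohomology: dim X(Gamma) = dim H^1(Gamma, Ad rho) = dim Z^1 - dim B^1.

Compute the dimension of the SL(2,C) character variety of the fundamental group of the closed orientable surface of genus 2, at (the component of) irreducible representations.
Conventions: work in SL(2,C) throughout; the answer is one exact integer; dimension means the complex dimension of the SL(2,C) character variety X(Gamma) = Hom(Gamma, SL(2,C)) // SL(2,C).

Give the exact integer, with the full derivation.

Gamma = pi_1(Sigma_2) = < a_1, b_1, ..., a_2, b_2 | prod [a_i, b_i] > has 2g = 4 generators and 1 relator.
A cocycle assigns one sl_2 vector per generator subject to the relator condition d_2(z) = 0: dim of the unconstrained space is 3*2g = 12.
At an irreducible rho, H^2 = coker(d_2) vanishes (Poincare duality: H^2 is dual to H^0 = invariants = 0), so d_2 is surjective onto sl_2 and dim Z^1 = 12 - 3 = 9.
Coboundaries contribute dim B^1 = 3 (injective at irreducible rho).
Hence dim X = 9 - 3 = 6.

6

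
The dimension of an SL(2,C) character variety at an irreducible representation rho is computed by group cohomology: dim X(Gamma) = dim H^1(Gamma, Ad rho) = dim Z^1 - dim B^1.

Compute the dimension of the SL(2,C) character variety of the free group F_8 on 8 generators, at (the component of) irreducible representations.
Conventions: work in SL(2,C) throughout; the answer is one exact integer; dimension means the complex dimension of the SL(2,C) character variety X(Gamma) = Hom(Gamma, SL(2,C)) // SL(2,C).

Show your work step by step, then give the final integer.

Gamma = F_8 has 8 generators and no relators.
So Z^1 = (sl_2)^8 in full: dim Z^1 = 24.
Irreducibility makes the coboundary map sl_2 -> Z^1 injective (trivial centralizer), so dim B^1 = 3.
dim X = dim H^1 = dim Z^1 - dim B^1 = 24 - 3 = 21.

21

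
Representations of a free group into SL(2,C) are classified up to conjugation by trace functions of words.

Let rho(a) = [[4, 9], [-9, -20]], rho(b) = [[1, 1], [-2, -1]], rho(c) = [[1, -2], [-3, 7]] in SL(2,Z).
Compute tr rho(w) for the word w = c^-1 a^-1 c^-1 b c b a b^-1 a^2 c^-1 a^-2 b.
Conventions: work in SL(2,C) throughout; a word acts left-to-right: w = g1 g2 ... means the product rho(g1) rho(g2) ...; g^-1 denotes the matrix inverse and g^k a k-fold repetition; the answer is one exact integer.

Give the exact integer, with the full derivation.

774552655

rho(c^-1) = [[7, 2], [3, 1]]
... * rho(a^-1) = [[-20, -9], [9, 4]]  ->  [[-122, -55], [-51, -23]]
... * rho(c^-1) = [[7, 2], [3, 1]]  ->  [[-1019, -299], [-426, -125]]
... * rho(b) = [[1, 1], [-2, -1]]  ->  [[-421, -720], [-176, -301]]
... * rho(c) = [[1, -2], [-3, 7]]  ->  [[1739, -4198], [727, -1755]]
... * rho(b) = [[1, 1], [-2, -1]]  ->  [[10135, 5937], [4237, 2482]]
... * rho(a) = [[4, 9], [-9, -20]]  ->  [[-12893, -27525], [-5390, -11507]]
... * rho(b^-1) = [[-1, -1], [2, 1]]  ->  [[-42157, -14632], [-17624, -6117]]
... * rho(a) = [[4, 9], [-9, -20]]  ->  [[-36940, -86773], [-15443, -36276]]
... * rho(a) = [[4, 9], [-9, -20]]  ->  [[633197, 1403000], [264712, 586533]]
... * rho(c^-1) = [[7, 2], [3, 1]]  ->  [[8641379, 2669394], [3612583, 1115957]]
... * rho(a^-1) = [[-20, -9], [9, 4]]  ->  [[-148803034, -67094835], [-62208047, -28049419]]
... * rho(a^-1) = [[-20, -9], [9, 4]]  ->  [[2372207165, 1070847966], [991716169, 447674747]]
... * rho(b) = [[1, 1], [-2, -1]]  ->  [[230511233, 1301359199], [96366675, 544041422]]
tr = 230511233 + 544041422 = 774552655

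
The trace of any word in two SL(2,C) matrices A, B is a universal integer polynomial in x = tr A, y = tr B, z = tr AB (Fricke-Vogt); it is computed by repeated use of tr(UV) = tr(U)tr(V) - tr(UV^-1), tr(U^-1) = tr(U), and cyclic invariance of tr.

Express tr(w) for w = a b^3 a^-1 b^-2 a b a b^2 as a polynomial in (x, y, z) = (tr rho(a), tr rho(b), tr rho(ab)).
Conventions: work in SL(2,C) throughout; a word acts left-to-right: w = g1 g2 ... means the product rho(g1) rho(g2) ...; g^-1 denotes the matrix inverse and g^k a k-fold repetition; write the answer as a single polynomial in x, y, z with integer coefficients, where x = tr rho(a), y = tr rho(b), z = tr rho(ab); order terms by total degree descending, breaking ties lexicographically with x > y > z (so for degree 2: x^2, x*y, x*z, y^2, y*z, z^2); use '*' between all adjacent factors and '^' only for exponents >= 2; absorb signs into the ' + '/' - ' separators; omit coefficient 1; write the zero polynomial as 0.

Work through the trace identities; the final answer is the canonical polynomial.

-x*y^5*z^3 + 2*x^2*y^4*z^2 + y^6*z^2 + y^4*z^4 - x^3*y^3*z - x*y^5*z - 2*x^2*y^2*z^2 - 5*y^4*z^2 - y^2*z^4 + x^3*y*z + 6*x*y^3*z + x*y*z^3 - x^2*y^2 - y^4 + 4*y^2*z^2 - 6*x*y*z + x^2 + 4*y^2 - 2

tr(a b a b) = tr(b a) * tr(b a) - tr(1)  (split on b) = z^2 - 2
tr(a b a b a b) = tr(a b) * tr(a b a b) - tr(a^-1 b^-1)  (split on a) = z^3 - 3*z
so tr(b a b) = tr(b) * tr(a b) - tr(a)  (reduce the b square) = y*z - x
tr(a b a b a) = tr(a) * tr(b a b a) - tr(b a b)  (reduce the a square) = x*z^2 - y*z - x
tr(a b a b^2 a b) = tr(b) * tr(a b a b a b) - tr(a b a b a)  (reduce the b square) = y*z^3 - x*z^2 - 2*y*z + x
tr(a b a) = tr(a) * tr(b a) - tr(b)  (reduce the a square) = x*z - y
so tr(b a b a b) = tr(b) * tr(a b a b) - tr(a b a)  (reduce the b square) = y*z^2 - x*z - y
tr(b a b a b^2) = tr(b) * tr(b a b a b) - tr(b a b a)  (reduce the b square) = y^2*z^2 - x*y*z - y^2 - z^2 + 2
reduce: tr(b a^2 b a b a b) = tr(a) * tr(b a b a b^2 a) - tr(b a b a b^2)  (reduce the a square) = x*y*z^3 - x^2*z^2 - y^2*z^2 - x*y*z + x^2 + y^2 + z^2 - 2
so tr(b a^2 b a b a) = tr(a) * tr(b a b a b a) - tr(b a b a b)  (reduce the a square) = x*z^3 - y*z^2 - 2*x*z + y
reduce: tr(a b^3 a^2 b a b) = tr(b) * tr(b a^2 b a b a b) - tr(b a^2 b a b a)  (reduce the b square) = x*y^2*z^3 - x^2*y*z^2 - y^3*z^2 - x*y^2*z - x*z^3 + x^2*y + y^3 + 2*y*z^2 + 2*x*z - 3*y
reduce: tr(a b a^2) = tr(a) * tr(b a^2) - tr(b a)  (reduce the a square) = x^2*z - x*y - z
tr(b a^2 b^2 a) = tr(b) * tr(a b a^2 b) - tr(a b a^2)  (reduce the b square) = x*y*z^2 - x^2*z - y^2*z + z
reduce: tr(a^2) = tr(a) * tr(a) - tr(1)  (reduce the a square) = x^2 - 2
tr(b a^2 b) = tr(b) * tr(a^2 b) - tr(a^2)  (reduce the b square) = x*y*z - x^2 - y^2 + 2
tr(b a^2 b^2) = tr(b) * tr(b a^2 b) - tr(b a^2)  (reduce the b square) = x*y^2*z - x^2*y - y^3 - x*z + 3*y
tr(a^2 b a^2 b^2) = tr(a) * tr(b a^2 b^2 a) - tr(b a^2 b^2)  (reduce the a square) = x^2*y*z^2 - x^3*z - 2*x*y^2*z + x^2*y + y^3 + 2*x*z - 3*y
reduce: tr(a^2 b a^2 b) = tr(a) * tr(b a^2 b a) - tr(b a^2 b)  (reduce the a square) = x^2*z^2 - 2*x*y*z + y^2 - 2
reduce: tr(a b^3 a^2 b a) = tr(b) * tr(a^2 b a^2 b^2) - tr(a^2 b a^2 b)  (reduce the b square) = x^2*y^2*z^2 - x^3*y*z - 2*x*y^3*z + x^2*y^2 - x^2*z^2 + y^4 + 4*x*y*z - 4*y^2 + 2
tr(a b a b^2 a b^3 a) = tr(b) * tr(a b^3 a^2 b a b) - tr(a b^3 a^2 b a)  (reduce the b square) = x*y^3*z^3 - 2*x^2*y^2*z^2 - y^4*z^2 + x^3*y*z + x*y^3*z - x*y*z^3 + x^2*z^2 + 2*y^2*z^2 - 2*x*y*z + y^2 - 2
tr(a b a b a b a b) = tr(a b a b a b) * tr(a b) - tr(b a b a)  (split on a) = z^4 - 4*z^2 + 2
tr(a b a b a b^2 a b) = tr(b) * tr(a b a b a b a b) - tr(a b a b a b a)  (reduce the b square) = y*z^4 - x*z^3 - 3*y*z^2 + 2*x*z + y
so tr(b a b a b a b^2 a b) = tr(b) * tr(a b a b a b^2 a b) - tr(a b a b a b^2 a)  (reduce the b square) = y^2*z^4 - 2*x*y*z^3 + x^2*z^2 - 2*y^2*z^2 + 3*x*y*z - x^2 - z^2 + 2
tr(a b a b^2 a b^3 a b) = tr(b) * tr(b a b a b a b^2 a b) - tr(b a b a b a b^2 a)  (reduce the b square) = y^3*z^4 - 2*x*y^2*z^3 + x^2*y*z^2 - 2*y^3*z^2 - y*z^4 + 3*x*y^2*z + x*z^3 - x^2*y + 2*y*z^2 - 2*x*z + y
so tr(a b a b^2 a b^3 a b^-1) = tr(a b a b^2 a b^3 a) * tr(b) - tr(a b a b^2 a b^3 a b)  (eliminate b^-1) = x*y^4*z^3 - 2*x^2*y^3*z^2 - y^5*z^2 - y^3*z^4 + x^3*y^2*z + x*y^4*z + x*y^2*z^3 + 4*y^3*z^2 + y*z^4 - 5*x*y^2*z - x*z^3 + x^2*y + y^3 - 2*y*z^2 + 2*x*z - 3*y
tr(b^-2 a b a b^2 a b^3 a) = tr(a b a b^2 a b^3 a b^-1) * tr(b) - tr(a b a b^2 a b^3 a)  (eliminate b^-1) = x*y^5*z^3 - 2*x^2*y^4*z^2 - y^6*z^2 - y^4*z^4 + x^3*y^3*z + x*y^5*z + 2*x^2*y^2*z^2 + 5*y^4*z^2 + y^2*z^4 - x^3*y*z - 6*x*y^3*z + x^2*y^2 - x^2*z^2 + y^4 - 4*y^2*z^2 + 4*x*y*z - 4*y^2 + 2
reduce: tr(a b^3 a^-1 b^-2 a b a b^2) = tr(b^-2 a b a b^2 a b^3) * tr(a) - tr(b^-2 a b a b^2 a b^3 a)  (eliminate a^-1) = -x*y^5*z^3 + 2*x^2*y^4*z^2 + y^6*z^2 + y^4*z^4 - x^3*y^3*z - x*y^5*z - 2*x^2*y^2*z^2 - 5*y^4*z^2 - y^2*z^4 + x^3*y*z + 6*x*y^3*z + x*y*z^3 - x^2*y^2 - y^4 + 4*y^2*z^2 - 6*x*y*z + x^2 + 4*y^2 - 2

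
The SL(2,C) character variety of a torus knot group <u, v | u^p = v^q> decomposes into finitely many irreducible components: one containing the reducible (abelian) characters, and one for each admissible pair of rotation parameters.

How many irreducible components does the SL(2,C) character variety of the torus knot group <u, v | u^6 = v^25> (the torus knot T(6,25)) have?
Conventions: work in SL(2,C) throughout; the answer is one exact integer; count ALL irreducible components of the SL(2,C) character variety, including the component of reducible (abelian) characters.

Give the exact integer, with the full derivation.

61

Gamma = < u, v | u^6 = v^25 > (torus knot T(6,25)); the central element u^6 = v^25 acts as +I or -I in any irreducible SL(2,C) representation.
So on each irreducible component the traces are pinned: tr(u) = 2*cos(pi*alpha/6) with 1 <= alpha <= 5, tr(v) = 2*cos(pi*beta/25) with 1 <= beta <= 24.
Consistency of u^6 = (-1)^alpha I with v^25 = (-1)^beta I forces alpha = beta (mod 2).
count pairs: odd alpha (3 choices) x odd beta (12), plus even alpha (2) x even beta (12): 3*12 + 2*12 = 60.
Total: 60 irreducible-character components + 1 reducible (abelian) component = 61.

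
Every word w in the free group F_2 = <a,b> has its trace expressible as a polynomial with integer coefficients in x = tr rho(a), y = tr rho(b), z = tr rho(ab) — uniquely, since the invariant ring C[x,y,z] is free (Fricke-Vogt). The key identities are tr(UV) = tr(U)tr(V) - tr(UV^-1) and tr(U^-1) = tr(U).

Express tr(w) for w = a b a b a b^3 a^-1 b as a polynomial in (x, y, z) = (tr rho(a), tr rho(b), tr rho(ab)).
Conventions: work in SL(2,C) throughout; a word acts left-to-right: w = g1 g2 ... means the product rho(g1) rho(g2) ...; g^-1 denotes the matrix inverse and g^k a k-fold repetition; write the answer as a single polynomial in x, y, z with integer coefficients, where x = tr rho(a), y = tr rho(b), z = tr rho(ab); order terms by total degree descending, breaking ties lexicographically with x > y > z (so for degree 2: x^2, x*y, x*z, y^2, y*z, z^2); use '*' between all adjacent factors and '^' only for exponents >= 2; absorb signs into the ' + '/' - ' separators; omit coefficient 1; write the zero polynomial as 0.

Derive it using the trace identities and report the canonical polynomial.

tr(a b a b) = tr(a b)*tr(a b) - tr(1)   [split at a repeated a] = z^2 - 2
tr(a b a b a b) = tr(a b)*tr(a b a b) - tr(a^-1 b^-1)   [split at a repeated a] = z^3 - 3*z
so tr(b a b) = tr(b)*tr(a b) - tr(a)   [square of b] = y*z - x
tr(a b a b a) = tr(a)*tr(b a b a) - tr(b a b)   [square of a] = x*z^2 - y*z - x
so tr(b a b a b a b) = tr(b)*tr(a b a b a b) - tr(a b a b a)   [square of b] = y*z^3 - x*z^2 - 2*y*z + x
tr(b a b a b a b^2) = tr(b)*tr(b a b a b a b) - tr(b a b a b a)   [square of b] = y^2*z^3 - x*y*z^2 - 2*y^2*z - z^3 + x*y + 3*z
so tr(b a b a b a b^3) = tr(b)*tr(b a b a b a b^2) - tr(b a b a b a b)   [square of b] = y^3*z^3 - x*y^2*z^2 - 2*y^3*z - 2*y*z^3 + x*y^2 + x*z^2 + 5*y*z - x
tr(a b a b a b a b) = tr(a b)*tr(a b a b a b) - tr(a^-1 b^-1 a^-1 b^-1)   [split at a repeated a] = z^4 - 4*z^2 + 2
reduce: tr(a b a) = tr(a)*tr(b a) - tr(b)   [square of a] = x*z - y
so tr(b a b a b) = tr(b)*tr(a b a b) - tr(a b a)   [square of b] = y*z^2 - x*z - y
tr(a b a b a b a) = tr(a)*tr(b a b a b a) - tr(b a b a b)   [square of a] = x*z^3 - y*z^2 - 2*x*z + y
so tr(b a b a b a b a b) = tr(b)*tr(a b a b a b a b) - tr(a b a b a b a)   [square of b] = y*z^4 - x*z^3 - 3*y*z^2 + 2*x*z + y
tr(b a b a b a b^3 a) = tr(b)*tr(b a b a b a b a b) - tr(b a b a b a b a)   [square of b] = y^2*z^4 - x*y*z^3 - 3*y^2*z^2 - z^4 + 2*x*y*z + y^2 + 4*z^2 - 2
reduce: tr(a b a b a b^3 a^-1 b) = tr(b a b a b a b^3)*tr(a) - tr(b a b a b a b^3 a)   [inverse elimination on a] = x*y^3*z^3 - x^2*y^2*z^2 - y^2*z^4 - 2*x*y^3*z - x*y*z^3 + x^2*y^2 + x^2*z^2 + 3*y^2*z^2 + z^4 + 3*x*y*z - x^2 - y^2 - 4*z^2 + 2

x*y^3*z^3 - x^2*y^2*z^2 - y^2*z^4 - 2*x*y^3*z - x*y*z^3 + x^2*y^2 + x^2*z^2 + 3*y^2*z^2 + z^4 + 3*x*y*z - x^2 - y^2 - 4*z^2 + 2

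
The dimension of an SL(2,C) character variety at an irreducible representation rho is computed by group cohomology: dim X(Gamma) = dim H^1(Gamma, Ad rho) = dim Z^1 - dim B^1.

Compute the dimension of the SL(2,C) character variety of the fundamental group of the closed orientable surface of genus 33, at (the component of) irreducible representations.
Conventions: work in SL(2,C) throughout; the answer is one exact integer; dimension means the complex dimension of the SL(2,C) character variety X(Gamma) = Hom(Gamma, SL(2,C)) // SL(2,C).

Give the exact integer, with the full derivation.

192

pi_1 of the closed genus-33 surface has 66 generators bound by the single product-of-commutators relator.
Before the relator condition, cocycle space has dim 3*66 = 198.
d_2 is surjective at irreducible rho (its cokernel H^2 is dual to H^0 = 0), so dim Z^1 = 198 - 3 = 195.
dim B^1 = 3 (coboundaries, injective at irreducible rho).
dim H^1 = 195 - 3 = 192 = dim X.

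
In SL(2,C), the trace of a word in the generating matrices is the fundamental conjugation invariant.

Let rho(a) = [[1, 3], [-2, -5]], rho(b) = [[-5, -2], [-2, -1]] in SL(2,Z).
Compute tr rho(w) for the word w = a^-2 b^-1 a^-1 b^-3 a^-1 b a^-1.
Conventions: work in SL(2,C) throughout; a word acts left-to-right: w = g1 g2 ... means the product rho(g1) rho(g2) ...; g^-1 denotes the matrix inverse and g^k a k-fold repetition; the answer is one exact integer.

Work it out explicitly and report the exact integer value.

110266

rho(a^-1) = [[-5, -3], [2, 1]]
... * rho(a^-1) = [[-5, -3], [2, 1]]  ->  [[19, 12], [-8, -5]]
... * rho(b^-1) = [[-1, 2], [2, -5]]  ->  [[5, -22], [-2, 9]]
... * rho(a^-1) = [[-5, -3], [2, 1]]  ->  [[-69, -37], [28, 15]]
... * rho(b^-1) = [[-1, 2], [2, -5]]  ->  [[-5, 47], [2, -19]]
... * rho(b^-1) = [[-1, 2], [2, -5]]  ->  [[99, -245], [-40, 99]]
... * rho(b^-1) = [[-1, 2], [2, -5]]  ->  [[-589, 1423], [238, -575]]
... * rho(a^-1) = [[-5, -3], [2, 1]]  ->  [[5791, 3190], [-2340, -1289]]
... * rho(b) = [[-5, -2], [-2, -1]]  ->  [[-35335, -14772], [14278, 5969]]
... * rho(a^-1) = [[-5, -3], [2, 1]]  ->  [[147131, 91233], [-59452, -36865]]
tr = 147131 + -36865 = 110266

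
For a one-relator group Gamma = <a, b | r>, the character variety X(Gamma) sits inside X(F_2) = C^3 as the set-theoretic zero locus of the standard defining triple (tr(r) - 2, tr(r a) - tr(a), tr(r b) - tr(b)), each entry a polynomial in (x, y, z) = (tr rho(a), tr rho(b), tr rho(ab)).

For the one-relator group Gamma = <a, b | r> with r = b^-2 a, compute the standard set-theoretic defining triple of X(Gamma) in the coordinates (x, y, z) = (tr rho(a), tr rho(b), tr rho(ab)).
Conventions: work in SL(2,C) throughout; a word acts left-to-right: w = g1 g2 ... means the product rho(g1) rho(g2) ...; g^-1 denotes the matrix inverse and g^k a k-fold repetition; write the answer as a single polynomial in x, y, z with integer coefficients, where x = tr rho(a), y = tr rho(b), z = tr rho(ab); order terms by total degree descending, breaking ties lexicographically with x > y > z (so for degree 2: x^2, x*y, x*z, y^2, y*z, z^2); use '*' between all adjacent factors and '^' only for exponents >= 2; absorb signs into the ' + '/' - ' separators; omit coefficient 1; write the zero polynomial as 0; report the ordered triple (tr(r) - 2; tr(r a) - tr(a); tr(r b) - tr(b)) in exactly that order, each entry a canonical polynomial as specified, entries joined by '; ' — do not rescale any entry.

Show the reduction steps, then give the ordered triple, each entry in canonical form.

tr(a b^-1) = tr(a)*tr(b) - tr(a b)  (eliminate b^-1) = x*y - z
tr(b^-2 a) = tr(a b^-1)*tr(b) - tr(a)  (eliminate b^-1) = x*y^2 - y*z - x
tr(a^2) = tr(a)*tr(a) - tr(1)  (reduce the a square) = x^2 - 2
tr(a^2 b) = tr(a)*tr(b a) - tr(b)  (reduce the a square) = x*z - y
tr(b^-1 a^2) = tr(a^2)*tr(b) - tr(a^2 b)  (eliminate b^-1) = x^2*y - x*z - y
tr(b^-2 a^2) = tr(b^-1 a^2)*tr(b) - tr(b^-1 a^2 b)  (eliminate b^-1) = x^2*y^2 - x*y*z - x^2 - y^2 + 2
assemble the triple (tr(r) - 2; tr(r a) - x; tr(r b) - y)

x*y^2 - y*z - x - 2; x^2*y^2 - x*y*z - x^2 - y^2 - x + 2; x*y - y - z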